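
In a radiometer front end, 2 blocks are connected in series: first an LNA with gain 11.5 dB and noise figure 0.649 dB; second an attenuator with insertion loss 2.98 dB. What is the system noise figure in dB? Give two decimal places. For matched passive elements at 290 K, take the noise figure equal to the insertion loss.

Convert to linear (a loss of L dB is a gain of −L dB): F_i = 10^(NF_i/10), G_i = 10^(G_i,dB/10)
  Stage 1: F_1 = 10^(0.649/10) = 1.161, G_1 = 10^(11.5/10) = 14.13
  Stage 2: F_2 = 10^(2.98/10) = 1.986, G_2 = 10^(−2.98/10) = 0.5035
Friis cascade:
  F = 1.161 + (1.986 − 1)/14.13 = 1.231
NF = 10 log₁₀(1.231) = 0.90 dB

0.90 dB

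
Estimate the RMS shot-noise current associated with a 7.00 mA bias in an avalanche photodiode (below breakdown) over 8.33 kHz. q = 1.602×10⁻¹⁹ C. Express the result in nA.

I_n = √(2qI·B)
2qI·B = 2 × 1.602×10⁻¹⁹ × 7.00×10⁻³ × 8.33×10³ = 1.87×10⁻¹⁷ A²
I_n = √(1.87×10⁻¹⁷) = 4.32×10⁻⁹ A = 4.32 nA

4.32 nA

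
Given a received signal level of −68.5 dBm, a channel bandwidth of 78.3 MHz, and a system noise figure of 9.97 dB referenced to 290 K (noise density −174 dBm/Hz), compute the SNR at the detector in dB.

16.6 dB

Noise floor: N = −174 + 10 log₁₀(B) + NF
10 log₁₀(7.83×10⁷) = 78.94 dB
N = −174 + 78.94 + 9.97 = −85.09 dBm
SNR = P_sig − N = −68.5 − (−85.09) = 16.59 dB → 16.6 dB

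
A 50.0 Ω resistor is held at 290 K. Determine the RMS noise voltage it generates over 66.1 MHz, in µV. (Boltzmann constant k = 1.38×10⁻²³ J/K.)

V_n = √(4kTRB)
4kTRB = 4 × 1.38×10⁻²³ × 290 × 5.00×10¹ × 6.61×10⁷ = 5.29×10⁻¹¹ V²
V_n = √(5.29×10⁻¹¹) = 7.27×10⁻⁶ V = 7.27 µV

7.27 µV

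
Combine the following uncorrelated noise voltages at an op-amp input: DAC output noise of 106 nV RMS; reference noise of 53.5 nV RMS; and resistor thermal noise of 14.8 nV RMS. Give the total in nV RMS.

120 nV

Uncorrelated sources add in power (mean-square): V_tot = √(ΣV_i²)
V_tot = √[(1.06×10⁻⁷)² + (5.35×10⁻⁸)² + (1.48×10⁻⁸)²] = 1.20×10⁻⁷ V = 120 nV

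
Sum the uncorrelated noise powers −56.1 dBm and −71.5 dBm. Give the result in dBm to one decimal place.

Convert to linear, add, convert back:
P₁ = 2.45×10⁻⁹ W, P₂ = 7.08×10⁻¹¹ W
P_tot = 2.53×10⁻⁹ W → 10 log₁₀(P_tot / 10⁻³) = −56.0 dBm

−56.0 dBm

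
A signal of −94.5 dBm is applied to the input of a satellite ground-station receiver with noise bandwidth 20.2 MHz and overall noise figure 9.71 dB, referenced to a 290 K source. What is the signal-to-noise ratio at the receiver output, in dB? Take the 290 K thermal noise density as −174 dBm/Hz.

−3.3 dB

Noise floor: N = −174 + 10 log₁₀(B) + NF
10 log₁₀(2.02×10⁷) = 73.05 dB
N = −174 + 73.05 + 9.71 = −91.24 dBm
SNR = P_sig − N = −94.5 − (−91.24) = −3.26 dB → −3.3 dB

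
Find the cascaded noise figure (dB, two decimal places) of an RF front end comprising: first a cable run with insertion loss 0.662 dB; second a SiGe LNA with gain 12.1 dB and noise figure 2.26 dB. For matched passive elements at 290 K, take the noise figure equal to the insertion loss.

Convert to linear (a loss of L dB is a gain of −L dB): F_i = 10^(NF_i/10), G_i = 10^(G_i,dB/10)
  Stage 1: F_1 = 10^(0.662/10) = 1.165, G_1 = 10^(−0.662/10) = 0.8586
  Stage 2: F_2 = 10^(2.26/10) = 1.683, G_2 = 10^(12.1/10) = 16.22
Friis cascade:
  F = 1.165 + (1.683 − 1)/0.8586 = 1.960
NF = 10 log₁₀(1.960) = 2.92 dB

2.92 dB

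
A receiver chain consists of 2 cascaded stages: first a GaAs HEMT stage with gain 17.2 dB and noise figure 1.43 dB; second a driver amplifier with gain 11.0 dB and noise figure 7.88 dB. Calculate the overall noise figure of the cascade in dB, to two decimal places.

1.73 dB

Convert to linear (a loss of L dB is a gain of −L dB): F_i = 10^(NF_i/10), G_i = 10^(G_i,dB/10)
  Stage 1: F_1 = 10^(1.43/10) = 1.390, G_1 = 10^(17.2/10) = 52.48
  Stage 2: F_2 = 10^(7.88/10) = 6.138, G_2 = 10^(11.0/10) = 12.59
Friis cascade:
  F = 1.390 + (6.138 − 1)/52.48 = 1.488
NF = 10 log₁₀(1.488) = 1.73 dB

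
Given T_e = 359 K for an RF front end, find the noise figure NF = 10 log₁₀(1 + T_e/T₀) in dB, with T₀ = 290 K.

F = 1 + T_e/T₀ = 1 + 359/290 = 2.23793
NF = 10 log₁₀(2.23793) = 3.50 dB

3.50 dB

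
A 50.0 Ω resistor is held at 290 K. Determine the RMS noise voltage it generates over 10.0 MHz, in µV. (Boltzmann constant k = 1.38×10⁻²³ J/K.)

2.83 µV

V_n = √(4kTRB)
4kTRB = 4 × 1.38×10⁻²³ × 290 × 5.00×10¹ × 1.00×10⁷ = 8.00×10⁻¹² V²
V_n = √(8.00×10⁻¹²) = 2.83×10⁻⁶ V = 2.83 µV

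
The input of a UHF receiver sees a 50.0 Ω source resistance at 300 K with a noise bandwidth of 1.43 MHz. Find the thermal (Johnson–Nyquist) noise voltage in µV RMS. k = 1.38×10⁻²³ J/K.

V_n = √(4kTRB)
4kTRB = 4 × 1.38×10⁻²³ × 300 × 5.00×10¹ × 1.43×10⁶ = 1.18×10⁻¹² V²
V_n = √(1.18×10⁻¹²) = 1.09×10⁻⁶ V = 1.09 µV

1.09 µV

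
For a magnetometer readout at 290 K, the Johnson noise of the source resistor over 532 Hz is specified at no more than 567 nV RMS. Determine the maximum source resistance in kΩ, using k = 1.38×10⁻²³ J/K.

Johnson–Nyquist: V_n = √(4kTRB) ⇒ R = V_n² / (4kTB)
4kTB = 4 × 1.38×10⁻²³ × 290 × 5.32×10² = 8.52×10⁻¹⁸
R = (5.67×10⁻⁷)² / 8.52×10⁻¹⁸ = 3.78×10⁴ Ω = 37.8 kΩ

37.8 kΩ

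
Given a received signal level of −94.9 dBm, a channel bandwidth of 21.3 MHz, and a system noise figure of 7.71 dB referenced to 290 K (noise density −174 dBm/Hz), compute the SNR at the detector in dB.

−1.9 dB

Noise floor: N = −174 + 10 log₁₀(B) + NF
10 log₁₀(2.13×10⁷) = 73.28 dB
N = −174 + 73.28 + 7.71 = −93.01 dBm
SNR = P_sig − N = −94.9 − (−93.01) = −1.89 dB → −1.9 dB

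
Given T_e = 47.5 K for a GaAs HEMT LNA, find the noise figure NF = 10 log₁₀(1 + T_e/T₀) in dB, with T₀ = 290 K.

0.659 dB

F = 1 + T_e/T₀ = 1 + 47.5/290 = 1.16379
NF = 10 log₁₀(1.16379) = 0.659 dB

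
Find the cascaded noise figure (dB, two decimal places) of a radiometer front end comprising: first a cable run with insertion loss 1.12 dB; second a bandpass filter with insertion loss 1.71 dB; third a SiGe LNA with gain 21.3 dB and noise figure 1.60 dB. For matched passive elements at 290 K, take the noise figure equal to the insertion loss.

4.43 dB

Convert to linear (a loss of L dB is a gain of −L dB): F_i = 10^(NF_i/10), G_i = 10^(G_i,dB/10)
  Stage 1: F_1 = 10^(1.12/10) = 1.294, G_1 = 10^(−1.12/10) = 0.7727
  Stage 2: F_2 = 10^(1.71/10) = 1.483, G_2 = 10^(−1.71/10) = 0.6745
  Stage 3: F_3 = 10^(1.60/10) = 1.445, G_3 = 10^(21.3/10) = 134.9
Friis cascade:
  F = 1.294 + (1.483 − 1)/0.7727 + (1.445 − 1)/0.5212 = 2.773
NF = 10 log₁₀(2.773) = 4.43 dB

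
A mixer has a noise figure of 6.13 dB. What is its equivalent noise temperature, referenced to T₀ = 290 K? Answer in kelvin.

900 K

F = 10^(6.13/10) = 4.10204
T_e = (F − 1)·T₀ = (4.10204 − 1) × 290 = 900 K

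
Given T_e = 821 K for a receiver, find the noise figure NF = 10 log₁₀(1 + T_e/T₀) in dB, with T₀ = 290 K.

5.83 dB

F = 1 + T_e/T₀ = 1 + 821/290 = 3.83103
NF = 10 log₁₀(3.83103) = 5.83 dB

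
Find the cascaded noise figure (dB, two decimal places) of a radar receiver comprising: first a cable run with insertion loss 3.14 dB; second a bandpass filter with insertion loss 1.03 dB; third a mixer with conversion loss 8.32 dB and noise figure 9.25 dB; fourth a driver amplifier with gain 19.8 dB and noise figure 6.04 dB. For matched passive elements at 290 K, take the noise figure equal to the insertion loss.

Convert to linear (a loss of L dB is a gain of −L dB): F_i = 10^(NF_i/10), G_i = 10^(G_i,dB/10)
  Stage 1: F_1 = 10^(3.14/10) = 2.061, G_1 = 10^(−3.14/10) = 0.4853
  Stage 2: F_2 = 10^(1.03/10) = 1.268, G_2 = 10^(−1.03/10) = 0.7889
  Stage 3: F_3 = 10^(9.25/10) = 8.414, G_3 = 10^(−8.32/10) = 0.1472
  Stage 4: F_4 = 10^(6.04/10) = 4.018, G_4 = 10^(19.8/10) = 95.50
Friis cascade:
  F = 2.061 + (1.268 − 1)/0.4853 + (8.414 − 1)/0.3828 + (4.018 − 1)/0.05636 = 75.52
NF = 10 log₁₀(75.52) = 18.78 dB

18.78 dB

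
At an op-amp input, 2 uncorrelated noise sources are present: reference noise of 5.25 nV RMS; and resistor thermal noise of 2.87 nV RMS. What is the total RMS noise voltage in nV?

Uncorrelated sources add in power (mean-square): V_tot = √(ΣV_i²)
V_tot = √[(5.25×10⁻⁹)² + (2.87×10⁻⁹)²] = 5.98×10⁻⁹ V = 5.98 nV

5.98 nV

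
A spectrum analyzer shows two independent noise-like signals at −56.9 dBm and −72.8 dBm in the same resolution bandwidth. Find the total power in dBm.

−56.8 dBm

Convert to linear, add, convert back:
P₁ = 2.04×10⁻⁹ W, P₂ = 5.25×10⁻¹¹ W
P_tot = 2.09×10⁻⁹ W → 10 log₁₀(P_tot / 10⁻³) = −56.8 dBm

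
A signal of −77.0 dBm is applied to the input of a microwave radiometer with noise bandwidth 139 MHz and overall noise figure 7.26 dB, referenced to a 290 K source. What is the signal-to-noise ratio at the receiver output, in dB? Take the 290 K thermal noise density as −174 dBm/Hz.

Noise floor: N = −174 + 10 log₁₀(B) + NF
10 log₁₀(1.39×10⁸) = 81.43 dB
N = −174 + 81.43 + 7.26 = −85.31 dBm
SNR = P_sig − N = −77.0 − (−85.31) = 8.31 dB → 8.3 dB

8.3 dB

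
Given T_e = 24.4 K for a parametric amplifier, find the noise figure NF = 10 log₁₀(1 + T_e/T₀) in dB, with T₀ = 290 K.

F = 1 + T_e/T₀ = 1 + 24.4/290 = 1.08414
NF = 10 log₁₀(1.08414) = 0.351 dB

0.351 dB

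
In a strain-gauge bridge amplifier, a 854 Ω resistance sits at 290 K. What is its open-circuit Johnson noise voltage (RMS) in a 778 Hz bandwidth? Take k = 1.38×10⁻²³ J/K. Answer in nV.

103 nV

V_n = √(4kTRB)
4kTRB = 4 × 1.38×10⁻²³ × 290 × 8.54×10² × 7.78×10² = 1.06×10⁻¹⁴ V²
V_n = √(1.06×10⁻¹⁴) = 1.03×10⁻⁷ V = 103 nV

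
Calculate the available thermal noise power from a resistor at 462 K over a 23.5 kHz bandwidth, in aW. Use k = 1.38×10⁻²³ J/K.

150 aW

P_n = kTB = 1.38×10⁻²³ × 462 × 2.35×10⁴ = 1.50×10⁻¹⁶ W = 150 aW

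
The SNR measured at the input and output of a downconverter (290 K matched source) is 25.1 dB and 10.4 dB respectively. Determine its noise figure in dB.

NF (dB) = SNR_in(dB) − SNR_out(dB) when the source is at T₀
NF = 25.1 − 10.4 = 14.7 dB

14.7 dB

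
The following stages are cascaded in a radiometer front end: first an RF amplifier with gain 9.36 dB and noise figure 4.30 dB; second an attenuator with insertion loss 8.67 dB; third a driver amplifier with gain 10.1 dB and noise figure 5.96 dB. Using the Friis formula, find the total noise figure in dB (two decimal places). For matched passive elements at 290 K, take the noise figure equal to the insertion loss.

Convert to linear (a loss of L dB is a gain of −L dB): F_i = 10^(NF_i/10), G_i = 10^(G_i,dB/10)
  Stage 1: F_1 = 10^(4.30/10) = 2.692, G_1 = 10^(9.36/10) = 8.630
  Stage 2: F_2 = 10^(8.67/10) = 7.362, G_2 = 10^(−8.67/10) = 0.1358
  Stage 3: F_3 = 10^(5.96/10) = 3.945, G_3 = 10^(10.1/10) = 10.23
Friis cascade:
  F = 2.692 + (7.362 − 1)/8.630 + (3.945 − 1)/1.172 = 5.941
NF = 10 log₁₀(5.941) = 7.74 dB

7.74 dB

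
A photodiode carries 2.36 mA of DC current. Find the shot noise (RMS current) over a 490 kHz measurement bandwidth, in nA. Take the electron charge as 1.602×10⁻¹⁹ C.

I_n = √(2qI·B)
2qI·B = 2 × 1.602×10⁻¹⁹ × 2.36×10⁻³ × 4.90×10⁵ = 3.71×10⁻¹⁶ A²
I_n = √(3.71×10⁻¹⁶) = 1.92×10⁻⁸ A = 19.2 nA

19.2 nA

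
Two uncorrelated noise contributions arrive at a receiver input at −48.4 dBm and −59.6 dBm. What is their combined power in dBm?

−48.1 dBm

Convert to linear, add, convert back:
P₁ = 1.45×10⁻⁸ W, P₂ = 1.10×10⁻⁹ W
P_tot = 1.56×10⁻⁸ W → 10 log₁₀(P_tot / 10⁻³) = −48.1 dBm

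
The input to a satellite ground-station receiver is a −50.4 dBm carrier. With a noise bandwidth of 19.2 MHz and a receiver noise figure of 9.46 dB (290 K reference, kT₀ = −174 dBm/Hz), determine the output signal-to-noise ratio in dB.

Noise floor: N = −174 + 10 log₁₀(B) + NF
10 log₁₀(1.92×10⁷) = 72.83 dB
N = −174 + 72.83 + 9.46 = −91.71 dBm
SNR = P_sig − N = −50.4 − (−91.71) = 41.31 dB → 41.3 dB

41.3 dB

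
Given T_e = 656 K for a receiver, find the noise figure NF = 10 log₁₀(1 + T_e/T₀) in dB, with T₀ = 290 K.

F = 1 + T_e/T₀ = 1 + 656/290 = 3.26207
NF = 10 log₁₀(3.26207) = 5.13 dB

5.13 dB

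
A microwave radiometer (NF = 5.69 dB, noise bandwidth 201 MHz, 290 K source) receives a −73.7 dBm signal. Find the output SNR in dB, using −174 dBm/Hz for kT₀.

11.6 dB

Noise floor: N = −174 + 10 log₁₀(B) + NF
10 log₁₀(2.01×10⁸) = 83.03 dB
N = −174 + 83.03 + 5.69 = −85.28 dBm
SNR = P_sig − N = −73.7 − (−85.28) = 11.58 dB → 11.6 dB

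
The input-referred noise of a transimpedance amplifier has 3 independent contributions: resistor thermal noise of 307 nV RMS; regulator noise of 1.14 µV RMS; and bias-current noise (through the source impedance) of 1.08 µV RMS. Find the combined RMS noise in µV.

1.60 µV

Uncorrelated sources add in power (mean-square): V_tot = √(ΣV_i²)
V_tot = √[(3.07×10⁻⁷)² + (1.14×10⁻⁶)² + (1.08×10⁻⁶)²] = 1.60×10⁻⁶ V = 1.60 µV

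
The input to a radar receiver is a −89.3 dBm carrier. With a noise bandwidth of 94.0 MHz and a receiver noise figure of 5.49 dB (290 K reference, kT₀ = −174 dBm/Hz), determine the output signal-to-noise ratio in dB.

Noise floor: N = −174 + 10 log₁₀(B) + NF
10 log₁₀(9.40×10⁷) = 79.73 dB
N = −174 + 79.73 + 5.49 = −88.78 dBm
SNR = P_sig − N = −89.3 − (−88.78) = −0.52 dB → −0.5 dB

−0.5 dB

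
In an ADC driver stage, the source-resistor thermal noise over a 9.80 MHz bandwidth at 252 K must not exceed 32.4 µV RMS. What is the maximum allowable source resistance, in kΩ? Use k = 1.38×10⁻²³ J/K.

Johnson–Nyquist: V_n = √(4kTRB) ⇒ R = V_n² / (4kTB)
4kTB = 4 × 1.38×10⁻²³ × 252 × 9.80×10⁶ = 1.36×10⁻¹³
R = (3.24×10⁻⁵)² / 1.36×10⁻¹³ = 7.70×10³ Ω = 7.70 kΩ

7.70 kΩ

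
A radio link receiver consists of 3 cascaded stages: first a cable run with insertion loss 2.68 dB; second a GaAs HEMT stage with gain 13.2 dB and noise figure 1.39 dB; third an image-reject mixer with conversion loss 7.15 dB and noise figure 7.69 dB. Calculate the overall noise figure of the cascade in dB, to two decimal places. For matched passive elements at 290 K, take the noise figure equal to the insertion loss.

4.75 dB

Convert to linear (a loss of L dB is a gain of −L dB): F_i = 10^(NF_i/10), G_i = 10^(G_i,dB/10)
  Stage 1: F_1 = 10^(2.68/10) = 1.854, G_1 = 10^(−2.68/10) = 0.5395
  Stage 2: F_2 = 10^(1.39/10) = 1.377, G_2 = 10^(13.2/10) = 20.89
  Stage 3: F_3 = 10^(7.69/10) = 5.875, G_3 = 10^(−7.15/10) = 0.1928
Friis cascade:
  F = 1.854 + (1.377 − 1)/0.5395 + (5.875 − 1)/11.27 = 2.985
NF = 10 log₁₀(2.985) = 4.75 dB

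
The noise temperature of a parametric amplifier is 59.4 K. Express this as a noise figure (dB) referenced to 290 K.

F = 1 + T_e/T₀ = 1 + 59.4/290 = 1.20483
NF = 10 log₁₀(1.20483) = 0.809 dB

0.809 dB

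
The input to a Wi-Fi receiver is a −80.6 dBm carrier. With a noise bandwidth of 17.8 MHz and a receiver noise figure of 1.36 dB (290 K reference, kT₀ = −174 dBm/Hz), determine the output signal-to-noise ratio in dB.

19.5 dB

Noise floor: N = −174 + 10 log₁₀(B) + NF
10 log₁₀(1.78×10⁷) = 72.5 dB
N = −174 + 72.5 + 1.36 = −100.14 dBm
SNR = P_sig − N = −80.6 − (−100.14) = 19.54 dB → 19.5 dB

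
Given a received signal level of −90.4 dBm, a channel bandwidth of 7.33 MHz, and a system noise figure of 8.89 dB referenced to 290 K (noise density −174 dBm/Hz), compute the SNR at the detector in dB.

6.1 dB

Noise floor: N = −174 + 10 log₁₀(B) + NF
10 log₁₀(7.33×10⁶) = 68.65 dB
N = −174 + 68.65 + 8.89 = −96.46 dBm
SNR = P_sig − N = −90.4 − (−96.46) = 6.06 dB → 6.1 dB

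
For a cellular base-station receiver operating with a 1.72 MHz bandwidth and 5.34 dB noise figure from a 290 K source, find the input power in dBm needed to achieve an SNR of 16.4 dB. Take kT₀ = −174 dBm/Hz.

Sensitivity = −174 + 10 log₁₀(B) + NF + SNR_min
= −174 + 62.36 + 5.34 + 16.4
= −89.90 dBm → −89.9 dBm

−89.9 dBm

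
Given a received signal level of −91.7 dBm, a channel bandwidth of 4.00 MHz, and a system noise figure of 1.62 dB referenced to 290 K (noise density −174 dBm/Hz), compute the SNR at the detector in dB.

14.7 dB

Noise floor: N = −174 + 10 log₁₀(B) + NF
10 log₁₀(4.00×10⁶) = 66.02 dB
N = −174 + 66.02 + 1.62 = −106.36 dBm
SNR = P_sig − N = −91.7 − (−106.36) = 14.66 dB → 14.7 dB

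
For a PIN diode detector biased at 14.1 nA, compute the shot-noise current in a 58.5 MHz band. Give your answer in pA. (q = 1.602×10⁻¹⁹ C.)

I_n = √(2qI·B)
2qI·B = 2 × 1.602×10⁻¹⁹ × 1.41×10⁻⁸ × 5.85×10⁷ = 2.64×10⁻¹⁹ A²
I_n = √(2.64×10⁻¹⁹) = 5.14×10⁻¹⁰ A = 514 pA

514 pA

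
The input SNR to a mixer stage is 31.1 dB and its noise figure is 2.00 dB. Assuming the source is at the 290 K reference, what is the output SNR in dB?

By definition F = SNR_in/SNR_out, so in dB: SNR_out = SNR_in − NF
SNR_out = 31.1 − 2.00 = 29.10 dB

29.10 dB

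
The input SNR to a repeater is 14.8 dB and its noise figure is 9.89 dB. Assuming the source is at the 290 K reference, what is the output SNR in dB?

4.91 dB

By definition F = SNR_in/SNR_out, so in dB: SNR_out = SNR_in − NF
SNR_out = 14.8 − 9.89 = 4.91 dB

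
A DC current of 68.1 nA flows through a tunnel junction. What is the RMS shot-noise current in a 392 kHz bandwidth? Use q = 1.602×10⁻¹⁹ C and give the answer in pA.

I_n = √(2qI·B)
2qI·B = 2 × 1.602×10⁻¹⁹ × 6.81×10⁻⁸ × 3.92×10⁵ = 8.55×10⁻²¹ A²
I_n = √(8.55×10⁻²¹) = 9.25×10⁻¹¹ A = 92.5 pA

92.5 pA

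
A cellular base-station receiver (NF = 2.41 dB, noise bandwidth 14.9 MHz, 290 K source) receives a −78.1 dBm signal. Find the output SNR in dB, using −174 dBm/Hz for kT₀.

Noise floor: N = −174 + 10 log₁₀(B) + NF
10 log₁₀(1.49×10⁷) = 71.73 dB
N = −174 + 71.73 + 2.41 = −99.86 dBm
SNR = P_sig − N = −78.1 − (−99.86) = 21.76 dB → 21.8 dB

21.8 dB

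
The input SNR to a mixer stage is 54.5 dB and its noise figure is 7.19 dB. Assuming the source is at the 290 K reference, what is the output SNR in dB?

By definition F = SNR_in/SNR_out, so in dB: SNR_out = SNR_in − NF
SNR_out = 54.5 − 7.19 = 47.31 dB

47.31 dB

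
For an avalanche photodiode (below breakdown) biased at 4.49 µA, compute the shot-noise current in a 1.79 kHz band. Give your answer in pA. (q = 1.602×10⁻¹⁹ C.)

50.7 pA

I_n = √(2qI·B)
2qI·B = 2 × 1.602×10⁻¹⁹ × 4.49×10⁻⁶ × 1.79×10³ = 2.58×10⁻²¹ A²
I_n = √(2.58×10⁻²¹) = 5.07×10⁻¹¹ A = 50.7 pA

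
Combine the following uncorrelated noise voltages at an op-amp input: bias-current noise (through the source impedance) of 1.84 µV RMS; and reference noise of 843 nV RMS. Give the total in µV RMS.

Uncorrelated sources add in power (mean-square): V_tot = √(ΣV_i²)
V_tot = √[(1.84×10⁻⁶)² + (8.43×10⁻⁷)²] = 2.02×10⁻⁶ V = 2.02 µV

2.02 µV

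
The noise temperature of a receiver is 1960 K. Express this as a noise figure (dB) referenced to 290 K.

F = 1 + T_e/T₀ = 1 + 1960/290 = 7.75862
NF = 10 log₁₀(7.75862) = 8.90 dB

8.90 dB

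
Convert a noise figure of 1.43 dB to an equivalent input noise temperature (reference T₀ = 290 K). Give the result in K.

F = 10^(1.43/10) = 1.38995
T_e = (F − 1)·T₀ = (1.38995 − 1) × 290 = 113 K

113 K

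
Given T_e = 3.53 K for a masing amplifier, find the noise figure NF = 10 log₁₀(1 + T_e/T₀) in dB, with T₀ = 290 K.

F = 1 + T_e/T₀ = 1 + 3.53/290 = 1.01217
NF = 10 log₁₀(1.01217) = 0.053 dB

0.053 dB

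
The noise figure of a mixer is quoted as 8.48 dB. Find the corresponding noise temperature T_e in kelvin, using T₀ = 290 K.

1754 K

F = 10^(8.48/10) = 7.04693
T_e = (F − 1)·T₀ = (7.04693 − 1) × 290 = 1754 K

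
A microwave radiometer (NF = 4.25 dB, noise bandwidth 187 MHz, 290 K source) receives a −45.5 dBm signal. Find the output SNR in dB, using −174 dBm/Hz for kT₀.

41.5 dB

Noise floor: N = −174 + 10 log₁₀(B) + NF
10 log₁₀(1.87×10⁸) = 82.72 dB
N = −174 + 82.72 + 4.25 = −87.03 dBm
SNR = P_sig − N = −45.5 − (−87.03) = 41.53 dB → 41.5 dB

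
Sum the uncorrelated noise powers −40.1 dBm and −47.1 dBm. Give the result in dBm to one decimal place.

Convert to linear, add, convert back:
P₁ = 9.77×10⁻⁸ W, P₂ = 1.95×10⁻⁸ W
P_tot = 1.17×10⁻⁷ W → 10 log₁₀(P_tot / 10⁻³) = −39.3 dBm

−39.3 dBm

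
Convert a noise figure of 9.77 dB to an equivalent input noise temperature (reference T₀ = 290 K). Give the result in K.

2460 K

F = 10^(9.77/10) = 9.48418
T_e = (F − 1)·T₀ = (9.48418 − 1) × 290 = 2460 K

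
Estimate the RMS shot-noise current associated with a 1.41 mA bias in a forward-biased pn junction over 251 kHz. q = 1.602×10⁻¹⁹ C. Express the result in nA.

I_n = √(2qI·B)
2qI·B = 2 × 1.602×10⁻¹⁹ × 1.41×10⁻³ × 2.51×10⁵ = 1.13×10⁻¹⁶ A²
I_n = √(1.13×10⁻¹⁶) = 1.06×10⁻⁸ A = 10.6 nA

10.6 nA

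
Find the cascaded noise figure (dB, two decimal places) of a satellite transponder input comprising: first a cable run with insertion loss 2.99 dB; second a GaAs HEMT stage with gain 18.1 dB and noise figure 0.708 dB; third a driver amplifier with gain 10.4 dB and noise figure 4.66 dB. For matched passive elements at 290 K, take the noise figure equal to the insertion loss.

Convert to linear (a loss of L dB is a gain of −L dB): F_i = 10^(NF_i/10), G_i = 10^(G_i,dB/10)
  Stage 1: F_1 = 10^(2.99/10) = 1.991, G_1 = 10^(−2.99/10) = 0.5023
  Stage 2: F_2 = 10^(0.708/10) = 1.177, G_2 = 10^(18.1/10) = 64.57
  Stage 3: F_3 = 10^(4.66/10) = 2.924, G_3 = 10^(10.4/10) = 10.96
Friis cascade:
  F = 1.991 + (1.177 − 1)/0.5023 + (2.924 − 1)/32.43 = 2.402
NF = 10 log₁₀(2.402) = 3.81 dB

3.81 dB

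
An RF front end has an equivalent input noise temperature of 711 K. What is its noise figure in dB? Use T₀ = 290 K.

F = 1 + T_e/T₀ = 1 + 711/290 = 3.45172
NF = 10 log₁₀(3.45172) = 5.38 dB

5.38 dB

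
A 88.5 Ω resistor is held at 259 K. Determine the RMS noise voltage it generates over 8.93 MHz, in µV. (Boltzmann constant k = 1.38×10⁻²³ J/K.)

3.36 µV

V_n = √(4kTRB)
4kTRB = 4 × 1.38×10⁻²³ × 259 × 8.85×10¹ × 8.93×10⁶ = 1.13×10⁻¹¹ V²
V_n = √(1.13×10⁻¹¹) = 3.36×10⁻⁶ V = 3.36 µV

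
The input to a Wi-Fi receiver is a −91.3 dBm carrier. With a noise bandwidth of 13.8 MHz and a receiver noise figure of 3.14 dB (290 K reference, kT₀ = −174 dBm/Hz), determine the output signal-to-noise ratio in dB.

Noise floor: N = −174 + 10 log₁₀(B) + NF
10 log₁₀(1.38×10⁷) = 71.4 dB
N = −174 + 71.4 + 3.14 = −99.46 dBm
SNR = P_sig − N = −91.3 − (−99.46) = 8.16 dB → 8.2 dB

8.2 dB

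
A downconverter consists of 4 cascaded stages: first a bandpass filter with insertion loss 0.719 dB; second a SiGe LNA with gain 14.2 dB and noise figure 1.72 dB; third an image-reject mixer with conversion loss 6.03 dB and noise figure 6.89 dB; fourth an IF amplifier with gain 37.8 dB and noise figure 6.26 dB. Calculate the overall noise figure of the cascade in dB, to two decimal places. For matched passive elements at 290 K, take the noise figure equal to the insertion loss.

Convert to linear (a loss of L dB is a gain of −L dB): F_i = 10^(NF_i/10), G_i = 10^(G_i,dB/10)
  Stage 1: F_1 = 10^(0.719/10) = 1.180, G_1 = 10^(−0.719/10) = 0.8474
  Stage 2: F_2 = 10^(1.72/10) = 1.486, G_2 = 10^(14.2/10) = 26.30
  Stage 3: F_3 = 10^(6.89/10) = 4.887, G_3 = 10^(−6.03/10) = 0.2495
  Stage 4: F_4 = 10^(6.26/10) = 4.227, G_4 = 10^(37.8/10) = 6026
Friis cascade:
  F = 1.180 + (1.486 − 1)/0.8474 + (4.887 − 1)/22.29 + (4.227 − 1)/5.560 = 2.508
NF = 10 log₁₀(2.508) = 3.99 dB

3.99 dB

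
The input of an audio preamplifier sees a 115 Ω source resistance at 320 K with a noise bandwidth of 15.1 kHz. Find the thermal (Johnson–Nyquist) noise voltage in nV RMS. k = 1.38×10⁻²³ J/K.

175 nV

V_n = √(4kTRB)
4kTRB = 4 × 1.38×10⁻²³ × 320 × 1.15×10² × 1.51×10⁴ = 3.07×10⁻¹⁴ V²
V_n = √(3.07×10⁻¹⁴) = 1.75×10⁻⁷ V = 175 nV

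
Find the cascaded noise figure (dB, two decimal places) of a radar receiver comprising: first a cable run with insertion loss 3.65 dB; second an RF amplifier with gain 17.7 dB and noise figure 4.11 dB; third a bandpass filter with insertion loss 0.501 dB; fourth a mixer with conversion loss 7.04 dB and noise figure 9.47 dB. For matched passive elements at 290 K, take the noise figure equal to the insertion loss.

Convert to linear (a loss of L dB is a gain of −L dB): F_i = 10^(NF_i/10), G_i = 10^(G_i,dB/10)
  Stage 1: F_1 = 10^(3.65/10) = 2.317, G_1 = 10^(−3.65/10) = 0.4315
  Stage 2: F_2 = 10^(4.11/10) = 2.576, G_2 = 10^(17.7/10) = 58.88
  Stage 3: F_3 = 10^(0.501/10) = 1.122, G_3 = 10^(−0.501/10) = 0.8910
  Stage 4: F_4 = 10^(9.47/10) = 8.851, G_4 = 10^(−7.04/10) = 0.1977
Friis cascade:
  F = 2.317 + (2.576 − 1)/0.4315 + (1.122 − 1)/25.41 + (8.851 − 1)/22.64 = 6.322
NF = 10 log₁₀(6.322) = 8.01 dB

8.01 dB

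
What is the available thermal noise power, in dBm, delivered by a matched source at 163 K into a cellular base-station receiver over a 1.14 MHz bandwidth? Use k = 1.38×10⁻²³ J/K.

−115.9 dBm

P_n = kTB = 1.38×10⁻²³ × 163 × 1.14×10⁶ = 2.56×10⁻¹⁵ W
In dBm: 10 log₁₀(2.56×10⁻¹⁵ / 10⁻³) = −115.9 dBm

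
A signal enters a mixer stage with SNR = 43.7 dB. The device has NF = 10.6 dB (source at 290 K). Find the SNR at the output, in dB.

By definition F = SNR_in/SNR_out, so in dB: SNR_out = SNR_in − NF
SNR_out = 43.7 − 10.6 = 33.1 dB

33.1 dB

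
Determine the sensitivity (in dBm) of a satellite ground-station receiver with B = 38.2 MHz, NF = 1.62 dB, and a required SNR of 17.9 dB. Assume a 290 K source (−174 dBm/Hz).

Sensitivity = −174 + 10 log₁₀(B) + NF + SNR_min
= −174 + 75.82 + 1.62 + 17.9
= −78.66 dBm → −78.7 dBm

−78.7 dBm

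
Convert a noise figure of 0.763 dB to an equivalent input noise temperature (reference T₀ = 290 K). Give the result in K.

55.7 K

F = 10^(0.763/10) = 1.19207
T_e = (F − 1)·T₀ = (1.19207 − 1) × 290 = 55.7 K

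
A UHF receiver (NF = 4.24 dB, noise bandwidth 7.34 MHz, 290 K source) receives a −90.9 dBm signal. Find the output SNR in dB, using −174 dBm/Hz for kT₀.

10.2 dB

Noise floor: N = −174 + 10 log₁₀(B) + NF
10 log₁₀(7.34×10⁶) = 68.66 dB
N = −174 + 68.66 + 4.24 = −101.10 dBm
SNR = P_sig − N = −90.9 − (−101.10) = 10.20 dB → 10.2 dB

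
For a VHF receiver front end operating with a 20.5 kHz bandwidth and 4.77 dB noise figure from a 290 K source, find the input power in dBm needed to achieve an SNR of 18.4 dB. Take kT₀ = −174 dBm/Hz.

−107.7 dBm

Sensitivity = −174 + 10 log₁₀(B) + NF + SNR_min
= −174 + 43.12 + 4.77 + 18.4
= −107.71 dBm → −107.7 dBm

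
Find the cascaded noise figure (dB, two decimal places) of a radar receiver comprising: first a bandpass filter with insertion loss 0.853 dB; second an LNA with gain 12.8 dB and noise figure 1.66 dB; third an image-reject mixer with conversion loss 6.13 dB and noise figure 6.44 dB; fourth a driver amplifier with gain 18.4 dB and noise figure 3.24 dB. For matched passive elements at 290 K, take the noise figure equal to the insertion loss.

Convert to linear (a loss of L dB is a gain of −L dB): F_i = 10^(NF_i/10), G_i = 10^(G_i,dB/10)
  Stage 1: F_1 = 10^(0.853/10) = 1.217, G_1 = 10^(−0.853/10) = 0.8217
  Stage 2: F_2 = 10^(1.66/10) = 1.466, G_2 = 10^(12.8/10) = 19.05
  Stage 3: F_3 = 10^(6.44/10) = 4.406, G_3 = 10^(−6.13/10) = 0.2438
  Stage 4: F_4 = 10^(3.24/10) = 2.109, G_4 = 10^(18.4/10) = 69.18
Friis cascade:
  F = 1.217 + (1.466 − 1)/0.8217 + (4.406 − 1)/15.66 + (2.109 − 1)/3.817 = 2.292
NF = 10 log₁₀(2.292) = 3.60 dB

3.60 dB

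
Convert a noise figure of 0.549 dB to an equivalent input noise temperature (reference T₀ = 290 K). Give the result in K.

F = 10^(0.549/10) = 1.13475
T_e = (F − 1)·T₀ = (1.13475 − 1) × 290 = 39.1 K

39.1 K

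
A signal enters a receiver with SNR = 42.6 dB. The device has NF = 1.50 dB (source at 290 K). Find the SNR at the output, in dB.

By definition F = SNR_in/SNR_out, so in dB: SNR_out = SNR_in − NF
SNR_out = 42.6 − 1.50 = 41.10 dB

41.10 dB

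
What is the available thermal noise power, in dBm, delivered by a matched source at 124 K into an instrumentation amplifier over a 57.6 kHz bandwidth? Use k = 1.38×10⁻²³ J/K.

−130.1 dBm

P_n = kTB = 1.38×10⁻²³ × 124 × 5.76×10⁴ = 9.86×10⁻¹⁷ W
In dBm: 10 log₁₀(9.86×10⁻¹⁷ / 10⁻³) = −130.1 dBm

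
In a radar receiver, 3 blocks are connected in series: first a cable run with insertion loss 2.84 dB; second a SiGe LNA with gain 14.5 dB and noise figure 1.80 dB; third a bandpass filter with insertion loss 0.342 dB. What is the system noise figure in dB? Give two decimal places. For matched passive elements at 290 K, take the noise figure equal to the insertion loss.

Convert to linear (a loss of L dB is a gain of −L dB): F_i = 10^(NF_i/10), G_i = 10^(G_i,dB/10)
  Stage 1: F_1 = 10^(2.84/10) = 1.923, G_1 = 10^(−2.84/10) = 0.5200
  Stage 2: F_2 = 10^(1.80/10) = 1.514, G_2 = 10^(14.5/10) = 28.18
  Stage 3: F_3 = 10^(0.342/10) = 1.082, G_3 = 10^(−0.342/10) = 0.9243
Friis cascade:
  F = 1.923 + (1.514 − 1)/0.5200 + (1.082 − 1)/14.66 = 2.916
NF = 10 log₁₀(2.916) = 4.65 dB

4.65 dB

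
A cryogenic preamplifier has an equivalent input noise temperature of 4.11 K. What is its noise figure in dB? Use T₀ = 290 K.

F = 1 + T_e/T₀ = 1 + 4.11/290 = 1.01417
NF = 10 log₁₀(1.01417) = 0.061 dB

0.061 dB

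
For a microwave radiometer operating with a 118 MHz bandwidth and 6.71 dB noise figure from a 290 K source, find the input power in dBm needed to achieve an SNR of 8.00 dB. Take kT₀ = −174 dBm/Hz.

Sensitivity = −174 + 10 log₁₀(B) + NF + SNR_min
= −174 + 80.72 + 6.71 + 8.00
= −78.57 dBm → −78.6 dBm

−78.6 dBm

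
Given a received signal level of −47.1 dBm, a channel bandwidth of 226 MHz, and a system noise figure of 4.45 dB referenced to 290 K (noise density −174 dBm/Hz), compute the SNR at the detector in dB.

Noise floor: N = −174 + 10 log₁₀(B) + NF
10 log₁₀(2.26×10⁸) = 83.54 dB
N = −174 + 83.54 + 4.45 = −86.01 dBm
SNR = P_sig − N = −47.1 − (−86.01) = 38.91 dB → 38.9 dB

38.9 dB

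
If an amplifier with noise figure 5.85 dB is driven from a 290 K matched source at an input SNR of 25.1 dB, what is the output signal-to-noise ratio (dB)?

19.25 dB

By definition F = SNR_in/SNR_out, so in dB: SNR_out = SNR_in − NF
SNR_out = 25.1 − 5.85 = 19.25 dB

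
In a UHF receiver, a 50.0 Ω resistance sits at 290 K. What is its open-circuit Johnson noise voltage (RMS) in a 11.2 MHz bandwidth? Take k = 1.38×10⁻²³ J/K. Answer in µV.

V_n = √(4kTRB)
4kTRB = 4 × 1.38×10⁻²³ × 290 × 5.00×10¹ × 1.12×10⁷ = 8.96×10⁻¹² V²
V_n = √(8.96×10⁻¹²) = 2.99×10⁻⁶ V = 2.99 µV

2.99 µV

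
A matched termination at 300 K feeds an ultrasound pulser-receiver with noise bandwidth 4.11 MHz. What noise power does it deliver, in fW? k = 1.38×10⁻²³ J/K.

17.0 fW

P_n = kTB = 1.38×10⁻²³ × 300 × 4.11×10⁶ = 1.70×10⁻¹⁴ W = 17.0 fW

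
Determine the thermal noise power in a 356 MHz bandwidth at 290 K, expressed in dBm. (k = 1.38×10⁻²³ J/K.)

−88.5 dBm

P_n = kTB = 1.38×10⁻²³ × 290 × 3.56×10⁸ = 1.42×10⁻¹² W
In dBm: 10 log₁₀(1.42×10⁻¹² / 10⁻³) = −88.5 dBm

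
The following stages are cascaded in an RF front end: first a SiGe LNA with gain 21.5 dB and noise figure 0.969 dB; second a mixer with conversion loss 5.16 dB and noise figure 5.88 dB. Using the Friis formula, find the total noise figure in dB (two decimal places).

1.04 dB

Convert to linear (a loss of L dB is a gain of −L dB): F_i = 10^(NF_i/10), G_i = 10^(G_i,dB/10)
  Stage 1: F_1 = 10^(0.969/10) = 1.250, G_1 = 10^(21.5/10) = 141.3
  Stage 2: F_2 = 10^(5.88/10) = 3.873, G_2 = 10^(−5.16/10) = 0.3048
Friis cascade:
  F = 1.250 + (3.873 − 1)/141.3 = 1.270
NF = 10 log₁₀(1.270) = 1.04 dB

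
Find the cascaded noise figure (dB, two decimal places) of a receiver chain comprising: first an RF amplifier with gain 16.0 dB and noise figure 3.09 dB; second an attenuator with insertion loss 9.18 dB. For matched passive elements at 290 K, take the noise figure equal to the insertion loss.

Convert to linear (a loss of L dB is a gain of −L dB): F_i = 10^(NF_i/10), G_i = 10^(G_i,dB/10)
  Stage 1: F_1 = 10^(3.09/10) = 2.037, G_1 = 10^(16.0/10) = 39.81
  Stage 2: F_2 = 10^(9.18/10) = 8.279, G_2 = 10^(−9.18/10) = 0.1208
Friis cascade:
  F = 2.037 + (8.279 − 1)/39.81 = 2.220
NF = 10 log₁₀(2.220) = 3.46 dB

3.46 dB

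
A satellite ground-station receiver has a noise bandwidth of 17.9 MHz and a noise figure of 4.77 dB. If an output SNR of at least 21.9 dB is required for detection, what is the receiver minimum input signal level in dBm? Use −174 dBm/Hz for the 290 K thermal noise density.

−74.8 dBm

Sensitivity = −174 + 10 log₁₀(B) + NF + SNR_min
= −174 + 72.53 + 4.77 + 21.9
= −74.80 dBm → −74.8 dBm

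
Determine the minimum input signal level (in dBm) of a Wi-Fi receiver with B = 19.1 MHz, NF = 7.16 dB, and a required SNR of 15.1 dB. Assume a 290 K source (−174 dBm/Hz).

−78.9 dBm

Sensitivity = −174 + 10 log₁₀(B) + NF + SNR_min
= −174 + 72.81 + 7.16 + 15.1
= −78.93 dBm → −78.9 dBm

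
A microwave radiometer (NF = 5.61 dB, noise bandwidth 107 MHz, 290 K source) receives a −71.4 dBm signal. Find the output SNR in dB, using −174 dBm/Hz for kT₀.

Noise floor: N = −174 + 10 log₁₀(B) + NF
10 log₁₀(1.07×10⁸) = 80.29 dB
N = −174 + 80.29 + 5.61 = −88.10 dBm
SNR = P_sig − N = −71.4 − (−88.10) = 16.70 dB → 16.7 dB

16.7 dB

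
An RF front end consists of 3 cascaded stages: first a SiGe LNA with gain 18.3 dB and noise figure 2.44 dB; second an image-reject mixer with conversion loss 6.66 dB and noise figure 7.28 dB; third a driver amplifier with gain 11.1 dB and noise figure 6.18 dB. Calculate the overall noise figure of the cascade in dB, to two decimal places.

Convert to linear (a loss of L dB is a gain of −L dB): F_i = 10^(NF_i/10), G_i = 10^(G_i,dB/10)
  Stage 1: F_1 = 10^(2.44/10) = 1.754, G_1 = 10^(18.3/10) = 67.61
  Stage 2: F_2 = 10^(7.28/10) = 5.346, G_2 = 10^(−6.66/10) = 0.2158
  Stage 3: F_3 = 10^(6.18/10) = 4.150, G_3 = 10^(11.1/10) = 12.88
Friis cascade:
  F = 1.754 + (5.346 − 1)/67.61 + (4.150 − 1)/14.59 = 2.034
NF = 10 log₁₀(2.034) = 3.08 dB

3.08 dB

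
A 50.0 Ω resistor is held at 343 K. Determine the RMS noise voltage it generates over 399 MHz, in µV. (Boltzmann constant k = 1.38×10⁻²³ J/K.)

19.4 µV

V_n = √(4kTRB)
4kTRB = 4 × 1.38×10⁻²³ × 343 × 5.00×10¹ × 3.99×10⁸ = 3.78×10⁻¹⁰ V²
V_n = √(3.78×10⁻¹⁰) = 1.94×10⁻⁵ V = 19.4 µV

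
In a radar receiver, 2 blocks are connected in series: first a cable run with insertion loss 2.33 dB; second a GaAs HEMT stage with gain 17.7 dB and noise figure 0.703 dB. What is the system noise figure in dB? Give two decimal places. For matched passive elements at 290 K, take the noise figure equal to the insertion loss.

3.03 dB

Convert to linear (a loss of L dB is a gain of −L dB): F_i = 10^(NF_i/10), G_i = 10^(G_i,dB/10)
  Stage 1: F_1 = 10^(2.33/10) = 1.710, G_1 = 10^(−2.33/10) = 0.5848
  Stage 2: F_2 = 10^(0.703/10) = 1.176, G_2 = 10^(17.7/10) = 58.88
Friis cascade:
  F = 1.710 + (1.176 − 1)/0.5848 = 2.010
NF = 10 log₁₀(2.010) = 3.03 dB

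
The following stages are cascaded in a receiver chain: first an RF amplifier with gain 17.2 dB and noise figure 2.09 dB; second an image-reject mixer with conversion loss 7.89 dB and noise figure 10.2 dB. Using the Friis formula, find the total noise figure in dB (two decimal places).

2.55 dB

Convert to linear (a loss of L dB is a gain of −L dB): F_i = 10^(NF_i/10), G_i = 10^(G_i,dB/10)
  Stage 1: F_1 = 10^(2.09/10) = 1.618, G_1 = 10^(17.2/10) = 52.48
  Stage 2: F_2 = 10^(10.2/10) = 10.47, G_2 = 10^(−7.89/10) = 0.1626
Friis cascade:
  F = 1.618 + (10.47 − 1)/52.48 = 1.799
NF = 10 log₁₀(1.799) = 2.55 dB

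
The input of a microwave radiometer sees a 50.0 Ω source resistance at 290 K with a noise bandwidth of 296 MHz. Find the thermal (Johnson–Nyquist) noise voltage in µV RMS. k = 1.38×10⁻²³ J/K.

15.4 µV

V_n = √(4kTRB)
4kTRB = 4 × 1.38×10⁻²³ × 290 × 5.00×10¹ × 2.96×10⁸ = 2.37×10⁻¹⁰ V²
V_n = √(2.37×10⁻¹⁰) = 1.54×10⁻⁵ V = 15.4 µV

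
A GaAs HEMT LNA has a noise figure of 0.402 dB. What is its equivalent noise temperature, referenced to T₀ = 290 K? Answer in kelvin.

F = 10^(0.402/10) = 1.09698
T_e = (F − 1)·T₀ = (1.09698 − 1) × 290 = 28.1 K

28.1 K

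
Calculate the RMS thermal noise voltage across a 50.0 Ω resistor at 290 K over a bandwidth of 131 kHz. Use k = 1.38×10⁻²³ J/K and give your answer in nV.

324 nV

V_n = √(4kTRB)
4kTRB = 4 × 1.38×10⁻²³ × 290 × 5.00×10¹ × 1.31×10⁵ = 1.05×10⁻¹³ V²
V_n = √(1.05×10⁻¹³) = 3.24×10⁻⁷ V = 324 nV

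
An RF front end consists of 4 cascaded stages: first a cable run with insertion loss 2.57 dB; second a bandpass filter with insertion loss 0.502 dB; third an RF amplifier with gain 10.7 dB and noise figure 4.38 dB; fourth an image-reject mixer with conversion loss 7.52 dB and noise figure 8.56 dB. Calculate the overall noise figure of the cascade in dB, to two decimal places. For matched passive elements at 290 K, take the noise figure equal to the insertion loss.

Convert to linear (a loss of L dB is a gain of −L dB): F_i = 10^(NF_i/10), G_i = 10^(G_i,dB/10)
  Stage 1: F_1 = 10^(2.57/10) = 1.807, G_1 = 10^(−2.57/10) = 0.5534
  Stage 2: F_2 = 10^(0.502/10) = 1.123, G_2 = 10^(−0.502/10) = 0.8908
  Stage 3: F_3 = 10^(4.38/10) = 2.742, G_3 = 10^(10.7/10) = 11.75
  Stage 4: F_4 = 10^(8.56/10) = 7.178, G_4 = 10^(−7.52/10) = 0.1770
Friis cascade:
  F = 1.807 + (1.123 − 1)/0.5534 + (2.742 − 1)/0.4929 + (7.178 − 1)/5.792 = 6.628
NF = 10 log₁₀(6.628) = 8.21 dB

8.21 dB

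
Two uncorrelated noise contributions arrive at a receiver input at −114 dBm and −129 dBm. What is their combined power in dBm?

−113.9 dBm

Convert to linear, add, convert back:
P₁ = 3.98×10⁻¹⁵ W, P₂ = 1.26×10⁻¹⁶ W
P_tot = 4.11×10⁻¹⁵ W → 10 log₁₀(P_tot / 10⁻³) = −113.9 dBm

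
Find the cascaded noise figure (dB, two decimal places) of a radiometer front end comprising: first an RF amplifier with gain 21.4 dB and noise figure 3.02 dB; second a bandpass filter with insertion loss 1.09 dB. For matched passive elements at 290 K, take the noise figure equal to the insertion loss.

Convert to linear (a loss of L dB is a gain of −L dB): F_i = 10^(NF_i/10), G_i = 10^(G_i,dB/10)
  Stage 1: F_1 = 10^(3.02/10) = 2.004, G_1 = 10^(21.4/10) = 138.0
  Stage 2: F_2 = 10^(1.09/10) = 1.285, G_2 = 10^(−1.09/10) = 0.7780
Friis cascade:
  F = 2.004 + (1.285 − 1)/138.0 = 2.007
NF = 10 log₁₀(2.007) = 3.02 dB

3.02 dB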